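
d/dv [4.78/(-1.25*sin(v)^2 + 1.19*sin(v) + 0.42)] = (11.95*sin(v) - 5.6882)*cos(v)/(-1.25*sin(v)^2 + 1.19*sin(v) + 0.42)^2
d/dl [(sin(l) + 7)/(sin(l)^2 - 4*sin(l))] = (-cos(l) - 14/tan(l) + 28*cos(l)/sin(l)^2)/(sin(l) - 4)^2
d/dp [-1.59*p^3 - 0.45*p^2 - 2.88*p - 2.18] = -4.77*p^2 - 0.9*p - 2.88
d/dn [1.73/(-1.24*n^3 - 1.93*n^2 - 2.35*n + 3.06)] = (6.4356*n^2 + 6.6778*n + 4.0655)/(1.24*n^3 + 1.93*n^2 + 2.35*n - 3.06)^2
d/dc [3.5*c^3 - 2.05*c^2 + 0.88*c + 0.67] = 10.5*c^2 - 4.1*c + 0.88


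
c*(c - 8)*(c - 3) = c^3 - 11*c^2 + 24*c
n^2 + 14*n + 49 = (n + 7)^2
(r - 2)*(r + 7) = r^2 + 5*r - 14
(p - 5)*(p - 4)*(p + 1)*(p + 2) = p^4 - 6*p^3 - 5*p^2 + 42*p + 40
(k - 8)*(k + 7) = k^2 - k - 56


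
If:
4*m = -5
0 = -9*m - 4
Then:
No Solution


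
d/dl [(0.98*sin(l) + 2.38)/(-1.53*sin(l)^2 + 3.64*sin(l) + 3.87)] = (1.4994*sin(l)^2 + 7.2828*sin(l) - 4.8706)*cos(l)/(2.3409*sin(l)^4 - 11.1384*sin(l)^3 + 1.4074*sin(l)^2 + 28.1736*sin(l) + 14.9769)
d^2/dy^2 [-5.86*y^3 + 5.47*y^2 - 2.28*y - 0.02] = 10.94 - 35.16*y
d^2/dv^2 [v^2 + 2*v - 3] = 2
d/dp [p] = 1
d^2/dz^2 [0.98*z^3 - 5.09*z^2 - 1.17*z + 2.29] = 5.88*z - 10.18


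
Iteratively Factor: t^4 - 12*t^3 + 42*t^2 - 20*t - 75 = (t + 1)*(t^3 - 13*t^2 + 55*t - 75) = (t - 3)*(t + 1)*(t^2 - 10*t + 25) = (t - 5)*(t - 3)*(t + 1)*(t - 5)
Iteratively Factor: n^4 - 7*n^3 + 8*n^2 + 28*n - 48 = (n + 2)*(n^3 - 9*n^2 + 26*n - 24) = (n - 3)*(n + 2)*(n^2 - 6*n + 8) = (n - 3)*(n - 2)*(n + 2)*(n - 4)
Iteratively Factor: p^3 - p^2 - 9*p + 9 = (p + 3)*(p^2 - 4*p + 3) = (p - 3)*(p + 3)*(p - 1)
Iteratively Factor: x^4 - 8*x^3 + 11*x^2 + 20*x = (x)*(x^3 - 8*x^2 + 11*x + 20) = x*(x - 4)*(x^2 - 4*x - 5) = x*(x - 4)*(x + 1)*(x - 5)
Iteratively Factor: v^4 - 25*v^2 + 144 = (v + 4)*(v^3 - 4*v^2 - 9*v + 36) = (v + 3)*(v + 4)*(v^2 - 7*v + 12) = (v - 4)*(v + 3)*(v + 4)*(v - 3)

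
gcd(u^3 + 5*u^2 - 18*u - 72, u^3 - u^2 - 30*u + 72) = u^2 + 2*u - 24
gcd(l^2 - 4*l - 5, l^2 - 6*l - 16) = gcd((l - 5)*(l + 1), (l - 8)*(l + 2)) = 1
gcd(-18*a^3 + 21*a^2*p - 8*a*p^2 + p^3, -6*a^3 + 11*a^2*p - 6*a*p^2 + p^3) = 6*a^2 - 5*a*p + p^2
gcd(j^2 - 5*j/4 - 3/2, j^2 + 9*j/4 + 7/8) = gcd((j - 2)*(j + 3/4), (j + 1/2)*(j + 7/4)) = 1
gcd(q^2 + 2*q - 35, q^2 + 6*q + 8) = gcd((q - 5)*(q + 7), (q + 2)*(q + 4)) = 1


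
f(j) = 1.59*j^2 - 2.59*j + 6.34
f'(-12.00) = -40.75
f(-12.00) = 266.38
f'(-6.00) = -21.67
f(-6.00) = 79.12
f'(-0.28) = -3.48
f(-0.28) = 7.19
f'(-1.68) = -7.93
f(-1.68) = 15.18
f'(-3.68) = -14.29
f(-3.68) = 37.40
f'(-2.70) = -11.18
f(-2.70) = 24.92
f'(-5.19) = -19.09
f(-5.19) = 62.61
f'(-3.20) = -12.77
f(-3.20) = 30.91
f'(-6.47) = -23.16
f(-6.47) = 89.66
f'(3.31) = 7.94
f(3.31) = 15.19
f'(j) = 3.18*j - 2.59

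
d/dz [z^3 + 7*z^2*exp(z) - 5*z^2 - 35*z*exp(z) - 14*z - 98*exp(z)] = 7*z^2*exp(z) + 3*z^2 - 21*z*exp(z) - 10*z - 133*exp(z) - 14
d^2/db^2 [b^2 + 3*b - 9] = 2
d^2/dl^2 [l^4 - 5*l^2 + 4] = 12*l^2 - 10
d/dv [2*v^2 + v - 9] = 4*v + 1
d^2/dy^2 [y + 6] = 0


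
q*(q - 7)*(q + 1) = q^3 - 6*q^2 - 7*q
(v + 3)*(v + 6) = v^2 + 9*v + 18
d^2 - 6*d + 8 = (d - 4)*(d - 2)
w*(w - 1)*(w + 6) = w^3 + 5*w^2 - 6*w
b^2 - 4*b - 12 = (b - 6)*(b + 2)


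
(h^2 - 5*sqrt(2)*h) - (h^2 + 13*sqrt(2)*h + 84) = -18*sqrt(2)*h - 84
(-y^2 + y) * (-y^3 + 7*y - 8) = y^5 - y^4 - 7*y^3 + 15*y^2 - 8*y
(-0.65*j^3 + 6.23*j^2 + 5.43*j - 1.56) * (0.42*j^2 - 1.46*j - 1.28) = -0.273*j^5 + 3.5656*j^4 - 5.9832*j^3 - 16.5574*j^2 - 4.6728*j + 1.9968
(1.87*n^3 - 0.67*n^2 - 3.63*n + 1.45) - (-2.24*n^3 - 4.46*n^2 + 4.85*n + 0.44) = 4.11*n^3 + 3.79*n^2 - 8.48*n + 1.01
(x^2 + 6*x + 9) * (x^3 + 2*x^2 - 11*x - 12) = x^5 + 8*x^4 + 10*x^3 - 60*x^2 - 171*x - 108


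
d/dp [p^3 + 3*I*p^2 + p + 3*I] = 3*p^2 + 6*I*p + 1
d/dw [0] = 0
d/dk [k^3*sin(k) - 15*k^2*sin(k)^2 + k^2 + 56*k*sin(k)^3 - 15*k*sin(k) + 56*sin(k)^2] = k^3*cos(k) + 3*k^2*sin(k) - 15*k^2*sin(2*k) + 27*k*cos(k) + 15*k*cos(2*k) - 42*k*cos(3*k) - 13*k + 27*sin(k) + 56*sin(2*k) - 14*sin(3*k)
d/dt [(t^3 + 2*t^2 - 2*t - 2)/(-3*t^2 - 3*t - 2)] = (-3*t^4 - 6*t^3 - 18*t^2 - 20*t - 2)/(9*t^4 + 18*t^3 + 21*t^2 + 12*t + 4)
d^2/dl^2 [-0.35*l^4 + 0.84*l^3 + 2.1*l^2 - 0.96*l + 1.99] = -4.2*l^2 + 5.04*l + 4.2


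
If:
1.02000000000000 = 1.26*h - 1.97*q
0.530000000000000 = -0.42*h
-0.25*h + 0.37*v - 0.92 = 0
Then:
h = -1.26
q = -1.32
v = 1.63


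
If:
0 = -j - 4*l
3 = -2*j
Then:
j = -3/2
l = 3/8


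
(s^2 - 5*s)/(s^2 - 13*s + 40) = s/(s - 8)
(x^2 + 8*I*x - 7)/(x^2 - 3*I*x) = (x^2 + 8*I*x - 7)/(x*(x - 3*I))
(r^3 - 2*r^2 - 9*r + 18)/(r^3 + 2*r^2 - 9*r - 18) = (r - 2)/(r + 2)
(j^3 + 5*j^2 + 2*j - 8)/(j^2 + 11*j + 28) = (j^2 + j - 2)/(j + 7)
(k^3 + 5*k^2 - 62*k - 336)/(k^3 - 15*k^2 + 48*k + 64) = (k^2 + 13*k + 42)/(k^2 - 7*k - 8)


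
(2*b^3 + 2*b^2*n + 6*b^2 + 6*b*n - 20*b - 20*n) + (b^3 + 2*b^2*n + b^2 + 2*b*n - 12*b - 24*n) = 3*b^3 + 4*b^2*n + 7*b^2 + 8*b*n - 32*b - 44*n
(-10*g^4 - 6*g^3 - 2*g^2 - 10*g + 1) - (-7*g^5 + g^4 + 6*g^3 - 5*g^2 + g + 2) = 7*g^5 - 11*g^4 - 12*g^3 + 3*g^2 - 11*g - 1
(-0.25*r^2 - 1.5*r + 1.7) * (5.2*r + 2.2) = -1.3*r^3 - 8.35*r^2 + 5.54*r + 3.74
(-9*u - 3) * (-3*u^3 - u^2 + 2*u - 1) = 27*u^4 + 18*u^3 - 15*u^2 + 3*u + 3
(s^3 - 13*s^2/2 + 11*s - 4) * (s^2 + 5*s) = s^5 - 3*s^4/2 - 43*s^3/2 + 51*s^2 - 20*s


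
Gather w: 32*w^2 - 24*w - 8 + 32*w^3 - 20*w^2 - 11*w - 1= 32*w^3 + 12*w^2 - 35*w - 9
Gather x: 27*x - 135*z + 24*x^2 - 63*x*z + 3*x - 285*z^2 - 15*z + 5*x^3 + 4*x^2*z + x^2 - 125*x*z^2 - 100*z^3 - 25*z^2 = 5*x^3 + x^2*(4*z + 25) + x*(-125*z^2 - 63*z + 30) - 100*z^3 - 310*z^2 - 150*z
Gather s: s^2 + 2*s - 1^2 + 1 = s^2 + 2*s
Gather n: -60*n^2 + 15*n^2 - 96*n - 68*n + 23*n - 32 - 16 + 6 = -45*n^2 - 141*n - 42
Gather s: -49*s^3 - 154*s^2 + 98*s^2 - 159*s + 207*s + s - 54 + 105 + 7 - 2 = -49*s^3 - 56*s^2 + 49*s + 56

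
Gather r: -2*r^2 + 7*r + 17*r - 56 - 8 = -2*r^2 + 24*r - 64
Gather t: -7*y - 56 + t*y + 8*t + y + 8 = t*(y + 8) - 6*y - 48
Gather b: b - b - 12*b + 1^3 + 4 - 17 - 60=-12*b - 72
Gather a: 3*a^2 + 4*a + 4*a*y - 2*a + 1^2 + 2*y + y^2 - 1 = 3*a^2 + a*(4*y + 2) + y^2 + 2*y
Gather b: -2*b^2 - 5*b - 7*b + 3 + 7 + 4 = -2*b^2 - 12*b + 14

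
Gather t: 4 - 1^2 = 3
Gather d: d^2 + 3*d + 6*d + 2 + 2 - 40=d^2 + 9*d - 36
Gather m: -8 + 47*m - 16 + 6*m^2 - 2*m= 6*m^2 + 45*m - 24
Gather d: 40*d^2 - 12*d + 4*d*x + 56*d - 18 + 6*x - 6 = 40*d^2 + d*(4*x + 44) + 6*x - 24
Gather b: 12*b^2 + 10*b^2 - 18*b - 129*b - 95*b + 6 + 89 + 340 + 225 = 22*b^2 - 242*b + 660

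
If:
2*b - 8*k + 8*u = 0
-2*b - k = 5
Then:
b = -4*u/9 - 20/9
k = 8*u/9 - 5/9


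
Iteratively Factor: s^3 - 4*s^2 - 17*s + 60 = (s - 5)*(s^2 + s - 12) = (s - 5)*(s - 3)*(s + 4)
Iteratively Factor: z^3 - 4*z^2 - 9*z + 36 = (z - 4)*(z^2 - 9) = (z - 4)*(z - 3)*(z + 3)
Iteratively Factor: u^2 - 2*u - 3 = (u + 1)*(u - 3)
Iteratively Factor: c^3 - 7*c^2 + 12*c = (c - 4)*(c^2 - 3*c) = (c - 4)*(c - 3)*(c)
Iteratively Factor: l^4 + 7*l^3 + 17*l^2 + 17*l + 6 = (l + 1)*(l^3 + 6*l^2 + 11*l + 6) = (l + 1)*(l + 3)*(l^2 + 3*l + 2) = (l + 1)^2*(l + 3)*(l + 2)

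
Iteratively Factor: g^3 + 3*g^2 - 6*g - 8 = (g + 1)*(g^2 + 2*g - 8) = (g - 2)*(g + 1)*(g + 4)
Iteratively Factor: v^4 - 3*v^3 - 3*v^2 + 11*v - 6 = (v - 1)*(v^3 - 2*v^2 - 5*v + 6) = (v - 3)*(v - 1)*(v^2 + v - 2) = (v - 3)*(v - 1)*(v + 2)*(v - 1)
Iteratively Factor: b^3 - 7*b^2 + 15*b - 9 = (b - 1)*(b^2 - 6*b + 9) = (b - 3)*(b - 1)*(b - 3)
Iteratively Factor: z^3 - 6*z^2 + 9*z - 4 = (z - 4)*(z^2 - 2*z + 1) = (z - 4)*(z - 1)*(z - 1)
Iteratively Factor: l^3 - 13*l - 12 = (l + 3)*(l^2 - 3*l - 4) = (l - 4)*(l + 3)*(l + 1)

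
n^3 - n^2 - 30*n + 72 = (n - 4)*(n - 3)*(n + 6)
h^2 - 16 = (h - 4)*(h + 4)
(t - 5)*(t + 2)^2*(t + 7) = t^4 + 6*t^3 - 23*t^2 - 132*t - 140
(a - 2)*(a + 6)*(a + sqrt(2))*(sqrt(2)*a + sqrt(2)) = sqrt(2)*a^4 + 2*a^3 + 5*sqrt(2)*a^3 - 8*sqrt(2)*a^2 + 10*a^2 - 12*sqrt(2)*a - 16*a - 24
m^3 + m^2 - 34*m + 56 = (m - 4)*(m - 2)*(m + 7)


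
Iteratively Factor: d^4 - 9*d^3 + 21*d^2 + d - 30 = (d - 2)*(d^3 - 7*d^2 + 7*d + 15) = (d - 5)*(d - 2)*(d^2 - 2*d - 3) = (d - 5)*(d - 3)*(d - 2)*(d + 1)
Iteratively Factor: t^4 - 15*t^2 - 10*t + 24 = (t - 1)*(t^3 + t^2 - 14*t - 24) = (t - 4)*(t - 1)*(t^2 + 5*t + 6) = (t - 4)*(t - 1)*(t + 2)*(t + 3)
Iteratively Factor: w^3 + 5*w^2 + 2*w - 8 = (w + 2)*(w^2 + 3*w - 4) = (w + 2)*(w + 4)*(w - 1)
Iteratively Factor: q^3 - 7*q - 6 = (q + 1)*(q^2 - q - 6) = (q - 3)*(q + 1)*(q + 2)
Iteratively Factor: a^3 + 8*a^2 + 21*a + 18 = (a + 2)*(a^2 + 6*a + 9) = (a + 2)*(a + 3)*(a + 3)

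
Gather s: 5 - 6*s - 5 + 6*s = 0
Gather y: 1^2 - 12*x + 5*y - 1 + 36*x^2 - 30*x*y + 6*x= 36*x^2 - 6*x + y*(5 - 30*x)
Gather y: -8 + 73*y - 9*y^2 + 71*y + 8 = -9*y^2 + 144*y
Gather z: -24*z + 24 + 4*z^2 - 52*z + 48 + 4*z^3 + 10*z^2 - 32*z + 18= 4*z^3 + 14*z^2 - 108*z + 90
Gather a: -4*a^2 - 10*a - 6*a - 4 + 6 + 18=-4*a^2 - 16*a + 20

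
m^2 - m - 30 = (m - 6)*(m + 5)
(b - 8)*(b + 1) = b^2 - 7*b - 8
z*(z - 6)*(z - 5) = z^3 - 11*z^2 + 30*z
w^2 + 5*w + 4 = (w + 1)*(w + 4)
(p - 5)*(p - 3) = p^2 - 8*p + 15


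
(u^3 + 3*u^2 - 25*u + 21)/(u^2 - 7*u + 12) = (u^2 + 6*u - 7)/(u - 4)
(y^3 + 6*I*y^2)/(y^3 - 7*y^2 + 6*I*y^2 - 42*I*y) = y/(y - 7)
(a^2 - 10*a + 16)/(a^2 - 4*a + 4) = (a - 8)/(a - 2)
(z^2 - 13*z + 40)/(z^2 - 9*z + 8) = (z - 5)/(z - 1)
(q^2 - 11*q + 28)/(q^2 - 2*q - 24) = (-q^2 + 11*q - 28)/(-q^2 + 2*q + 24)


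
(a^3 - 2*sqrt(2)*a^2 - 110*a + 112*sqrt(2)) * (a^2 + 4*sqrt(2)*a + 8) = a^5 + 2*sqrt(2)*a^4 - 118*a^3 - 344*sqrt(2)*a^2 + 16*a + 896*sqrt(2)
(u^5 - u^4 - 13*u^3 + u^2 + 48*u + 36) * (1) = u^5 - u^4 - 13*u^3 + u^2 + 48*u + 36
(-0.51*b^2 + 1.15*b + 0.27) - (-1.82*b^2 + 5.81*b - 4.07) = 1.31*b^2 - 4.66*b + 4.34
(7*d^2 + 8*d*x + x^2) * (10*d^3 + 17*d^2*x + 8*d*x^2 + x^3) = 70*d^5 + 199*d^4*x + 202*d^3*x^2 + 88*d^2*x^3 + 16*d*x^4 + x^5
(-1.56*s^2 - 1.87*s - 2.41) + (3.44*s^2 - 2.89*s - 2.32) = 1.88*s^2 - 4.76*s - 4.73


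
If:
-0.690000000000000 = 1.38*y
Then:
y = -0.50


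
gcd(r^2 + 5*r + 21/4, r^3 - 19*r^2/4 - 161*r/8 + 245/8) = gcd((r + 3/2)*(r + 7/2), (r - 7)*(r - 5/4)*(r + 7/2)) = r + 7/2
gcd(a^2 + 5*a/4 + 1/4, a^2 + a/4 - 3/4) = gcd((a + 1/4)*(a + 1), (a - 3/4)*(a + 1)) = a + 1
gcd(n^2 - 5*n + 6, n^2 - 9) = n - 3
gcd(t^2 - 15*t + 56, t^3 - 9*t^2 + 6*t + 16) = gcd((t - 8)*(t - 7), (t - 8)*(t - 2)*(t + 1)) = t - 8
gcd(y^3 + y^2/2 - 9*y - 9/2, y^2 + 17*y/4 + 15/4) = y + 3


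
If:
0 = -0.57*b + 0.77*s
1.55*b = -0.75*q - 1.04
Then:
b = 1.35087719298246*s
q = -2.79181286549708*s - 1.38666666666667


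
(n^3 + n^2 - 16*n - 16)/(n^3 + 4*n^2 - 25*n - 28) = (n + 4)/(n + 7)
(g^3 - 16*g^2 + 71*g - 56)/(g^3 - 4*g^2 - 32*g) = (g^2 - 8*g + 7)/(g*(g + 4))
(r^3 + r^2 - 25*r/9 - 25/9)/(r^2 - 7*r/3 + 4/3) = (9*r^3 + 9*r^2 - 25*r - 25)/(3*(3*r^2 - 7*r + 4))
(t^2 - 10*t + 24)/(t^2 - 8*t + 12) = (t - 4)/(t - 2)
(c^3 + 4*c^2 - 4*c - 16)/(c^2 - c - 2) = (c^2 + 6*c + 8)/(c + 1)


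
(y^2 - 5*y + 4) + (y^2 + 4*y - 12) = 2*y^2 - y - 8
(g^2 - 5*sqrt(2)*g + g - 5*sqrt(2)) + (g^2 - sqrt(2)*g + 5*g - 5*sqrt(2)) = 2*g^2 - 6*sqrt(2)*g + 6*g - 10*sqrt(2)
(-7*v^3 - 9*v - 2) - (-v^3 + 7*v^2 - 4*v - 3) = -6*v^3 - 7*v^2 - 5*v + 1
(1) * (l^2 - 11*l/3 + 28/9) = l^2 - 11*l/3 + 28/9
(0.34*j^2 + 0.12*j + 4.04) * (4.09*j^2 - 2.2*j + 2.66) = 1.3906*j^4 - 0.2572*j^3 + 17.164*j^2 - 8.5688*j + 10.7464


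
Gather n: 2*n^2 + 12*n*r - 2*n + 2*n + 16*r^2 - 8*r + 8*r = 2*n^2 + 12*n*r + 16*r^2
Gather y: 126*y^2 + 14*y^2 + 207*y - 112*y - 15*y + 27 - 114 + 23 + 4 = 140*y^2 + 80*y - 60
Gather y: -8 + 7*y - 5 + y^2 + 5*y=y^2 + 12*y - 13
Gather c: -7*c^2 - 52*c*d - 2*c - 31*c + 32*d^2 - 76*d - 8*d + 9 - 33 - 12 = -7*c^2 + c*(-52*d - 33) + 32*d^2 - 84*d - 36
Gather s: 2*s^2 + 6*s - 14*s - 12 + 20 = 2*s^2 - 8*s + 8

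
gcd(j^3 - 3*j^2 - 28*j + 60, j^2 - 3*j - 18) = j - 6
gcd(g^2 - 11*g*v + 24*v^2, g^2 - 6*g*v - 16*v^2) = -g + 8*v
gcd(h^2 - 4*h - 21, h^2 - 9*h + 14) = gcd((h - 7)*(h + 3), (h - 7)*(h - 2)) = h - 7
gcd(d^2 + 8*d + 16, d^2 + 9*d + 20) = d + 4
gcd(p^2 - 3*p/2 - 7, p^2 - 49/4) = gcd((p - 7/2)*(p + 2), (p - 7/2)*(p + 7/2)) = p - 7/2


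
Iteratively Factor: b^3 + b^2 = (b)*(b^2 + b) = b*(b + 1)*(b)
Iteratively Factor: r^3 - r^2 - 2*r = (r + 1)*(r^2 - 2*r) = (r - 2)*(r + 1)*(r)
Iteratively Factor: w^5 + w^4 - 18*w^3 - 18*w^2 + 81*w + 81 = (w + 1)*(w^4 - 18*w^2 + 81) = (w - 3)*(w + 1)*(w^3 + 3*w^2 - 9*w - 27) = (w - 3)^2*(w + 1)*(w^2 + 6*w + 9) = (w - 3)^2*(w + 1)*(w + 3)*(w + 3)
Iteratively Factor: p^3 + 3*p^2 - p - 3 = (p + 3)*(p^2 - 1) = (p + 1)*(p + 3)*(p - 1)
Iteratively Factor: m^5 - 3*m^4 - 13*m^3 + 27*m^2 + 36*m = (m - 3)*(m^4 - 13*m^2 - 12*m) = (m - 4)*(m - 3)*(m^3 + 4*m^2 + 3*m) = (m - 4)*(m - 3)*(m + 1)*(m^2 + 3*m) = (m - 4)*(m - 3)*(m + 1)*(m + 3)*(m)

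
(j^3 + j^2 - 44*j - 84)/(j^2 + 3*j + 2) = (j^2 - j - 42)/(j + 1)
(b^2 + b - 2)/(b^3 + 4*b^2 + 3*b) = (b^2 + b - 2)/(b*(b^2 + 4*b + 3))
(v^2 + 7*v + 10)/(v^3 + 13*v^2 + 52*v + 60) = 1/(v + 6)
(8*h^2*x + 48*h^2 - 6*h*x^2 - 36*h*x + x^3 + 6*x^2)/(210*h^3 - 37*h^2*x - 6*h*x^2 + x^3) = (8*h^2*x + 48*h^2 - 6*h*x^2 - 36*h*x + x^3 + 6*x^2)/(210*h^3 - 37*h^2*x - 6*h*x^2 + x^3)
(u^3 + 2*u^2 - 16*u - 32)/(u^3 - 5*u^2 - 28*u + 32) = (u^2 - 2*u - 8)/(u^2 - 9*u + 8)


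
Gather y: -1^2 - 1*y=-y - 1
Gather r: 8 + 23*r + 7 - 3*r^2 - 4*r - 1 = -3*r^2 + 19*r + 14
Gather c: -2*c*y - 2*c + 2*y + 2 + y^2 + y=c*(-2*y - 2) + y^2 + 3*y + 2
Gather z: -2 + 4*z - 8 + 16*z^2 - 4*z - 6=16*z^2 - 16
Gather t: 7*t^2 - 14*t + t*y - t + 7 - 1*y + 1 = 7*t^2 + t*(y - 15) - y + 8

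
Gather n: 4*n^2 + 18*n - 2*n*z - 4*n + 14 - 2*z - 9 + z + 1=4*n^2 + n*(14 - 2*z) - z + 6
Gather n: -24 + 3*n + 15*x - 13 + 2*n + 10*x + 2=5*n + 25*x - 35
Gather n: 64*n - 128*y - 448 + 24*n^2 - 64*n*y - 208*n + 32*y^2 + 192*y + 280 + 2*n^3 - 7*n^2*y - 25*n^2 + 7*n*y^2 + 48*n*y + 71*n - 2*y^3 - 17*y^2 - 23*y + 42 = 2*n^3 + n^2*(-7*y - 1) + n*(7*y^2 - 16*y - 73) - 2*y^3 + 15*y^2 + 41*y - 126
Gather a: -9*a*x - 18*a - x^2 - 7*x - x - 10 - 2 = a*(-9*x - 18) - x^2 - 8*x - 12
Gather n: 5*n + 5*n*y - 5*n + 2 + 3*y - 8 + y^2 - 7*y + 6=5*n*y + y^2 - 4*y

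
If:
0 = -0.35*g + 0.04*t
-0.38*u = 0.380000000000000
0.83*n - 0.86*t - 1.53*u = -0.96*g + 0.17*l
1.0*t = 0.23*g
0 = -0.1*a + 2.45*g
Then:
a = 0.00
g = 0.00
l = 4.88235294117647*n + 9.0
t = 0.00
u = -1.00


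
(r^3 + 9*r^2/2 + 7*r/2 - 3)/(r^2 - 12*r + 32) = (2*r^3 + 9*r^2 + 7*r - 6)/(2*(r^2 - 12*r + 32))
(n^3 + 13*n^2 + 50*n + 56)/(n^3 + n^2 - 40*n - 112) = (n^2 + 9*n + 14)/(n^2 - 3*n - 28)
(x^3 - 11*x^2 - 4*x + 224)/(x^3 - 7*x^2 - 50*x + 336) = (x^2 - 3*x - 28)/(x^2 + x - 42)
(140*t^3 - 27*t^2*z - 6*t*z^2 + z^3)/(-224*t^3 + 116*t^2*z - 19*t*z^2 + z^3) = (5*t + z)/(-8*t + z)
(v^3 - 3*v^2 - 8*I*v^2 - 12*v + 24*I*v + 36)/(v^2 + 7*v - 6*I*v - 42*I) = (v^2 - v*(3 + 2*I) + 6*I)/(v + 7)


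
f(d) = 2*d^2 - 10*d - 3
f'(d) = 4*d - 10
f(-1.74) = 20.46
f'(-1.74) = -16.96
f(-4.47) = 81.66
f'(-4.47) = -27.88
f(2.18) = -15.30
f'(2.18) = -1.28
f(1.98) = -14.96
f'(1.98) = -2.08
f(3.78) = -12.22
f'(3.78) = 5.12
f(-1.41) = 15.08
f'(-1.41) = -15.64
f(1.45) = -13.30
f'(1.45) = -4.20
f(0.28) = -5.64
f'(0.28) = -8.88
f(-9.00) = 249.00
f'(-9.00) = -46.00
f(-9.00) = 249.00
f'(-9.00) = -46.00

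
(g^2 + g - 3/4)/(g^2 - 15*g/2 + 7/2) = (g + 3/2)/(g - 7)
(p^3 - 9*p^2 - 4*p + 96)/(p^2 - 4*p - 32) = (p^2 - p - 12)/(p + 4)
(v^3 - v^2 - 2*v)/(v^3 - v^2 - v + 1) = v*(v - 2)/(v^2 - 2*v + 1)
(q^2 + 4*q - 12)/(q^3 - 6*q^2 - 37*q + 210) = (q - 2)/(q^2 - 12*q + 35)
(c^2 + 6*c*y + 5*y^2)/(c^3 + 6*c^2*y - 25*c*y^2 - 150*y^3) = (-c - y)/(-c^2 - c*y + 30*y^2)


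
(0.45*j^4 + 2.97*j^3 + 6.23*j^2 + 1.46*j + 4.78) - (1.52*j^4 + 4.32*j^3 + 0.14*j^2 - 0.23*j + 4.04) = -1.07*j^4 - 1.35*j^3 + 6.09*j^2 + 1.69*j + 0.74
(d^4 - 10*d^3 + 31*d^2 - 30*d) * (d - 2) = d^5 - 12*d^4 + 51*d^3 - 92*d^2 + 60*d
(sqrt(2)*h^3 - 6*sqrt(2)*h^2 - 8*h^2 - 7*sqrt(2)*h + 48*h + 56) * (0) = 0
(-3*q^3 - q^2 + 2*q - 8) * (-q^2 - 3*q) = 3*q^5 + 10*q^4 + q^3 + 2*q^2 + 24*q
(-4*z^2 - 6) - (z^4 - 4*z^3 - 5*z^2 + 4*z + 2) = -z^4 + 4*z^3 + z^2 - 4*z - 8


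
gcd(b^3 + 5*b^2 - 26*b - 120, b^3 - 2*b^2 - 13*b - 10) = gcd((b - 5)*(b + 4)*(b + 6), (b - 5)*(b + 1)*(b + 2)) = b - 5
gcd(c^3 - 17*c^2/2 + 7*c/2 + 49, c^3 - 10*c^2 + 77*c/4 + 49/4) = c^2 - 21*c/2 + 49/2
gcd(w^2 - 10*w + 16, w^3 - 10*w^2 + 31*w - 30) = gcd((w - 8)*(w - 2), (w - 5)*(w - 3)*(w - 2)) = w - 2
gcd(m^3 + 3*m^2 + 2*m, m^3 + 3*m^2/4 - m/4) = m^2 + m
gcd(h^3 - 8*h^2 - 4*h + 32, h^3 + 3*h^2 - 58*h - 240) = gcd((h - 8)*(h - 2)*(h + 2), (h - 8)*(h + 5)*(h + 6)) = h - 8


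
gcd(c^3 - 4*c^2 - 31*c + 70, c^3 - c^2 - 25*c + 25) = c + 5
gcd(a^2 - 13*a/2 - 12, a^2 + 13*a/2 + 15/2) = a + 3/2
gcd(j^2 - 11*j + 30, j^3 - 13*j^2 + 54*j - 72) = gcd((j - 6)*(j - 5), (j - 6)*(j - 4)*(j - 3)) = j - 6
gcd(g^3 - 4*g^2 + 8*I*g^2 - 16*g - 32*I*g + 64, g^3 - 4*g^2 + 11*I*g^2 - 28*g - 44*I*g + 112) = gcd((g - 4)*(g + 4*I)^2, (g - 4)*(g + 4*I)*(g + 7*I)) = g^2 + g*(-4 + 4*I) - 16*I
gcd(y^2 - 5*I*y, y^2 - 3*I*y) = y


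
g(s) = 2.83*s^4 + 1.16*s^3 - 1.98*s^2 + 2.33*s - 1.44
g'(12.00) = 20016.89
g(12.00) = 60428.76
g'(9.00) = 8500.85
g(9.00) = 19272.42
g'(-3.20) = -320.30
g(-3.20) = 229.56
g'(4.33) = 969.42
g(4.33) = 1060.50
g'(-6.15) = -2474.82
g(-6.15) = 3687.95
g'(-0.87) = 0.95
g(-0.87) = -4.11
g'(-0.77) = 2.27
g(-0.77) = -3.94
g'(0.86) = 8.70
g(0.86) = 1.39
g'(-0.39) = 3.73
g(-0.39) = -2.65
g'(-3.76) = -535.32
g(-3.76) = 465.78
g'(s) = 11.32*s^3 + 3.48*s^2 - 3.96*s + 2.33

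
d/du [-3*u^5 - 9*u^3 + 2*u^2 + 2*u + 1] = -15*u^4 - 27*u^2 + 4*u + 2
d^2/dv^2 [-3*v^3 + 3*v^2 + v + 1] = 6 - 18*v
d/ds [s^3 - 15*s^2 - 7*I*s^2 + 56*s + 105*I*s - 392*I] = 3*s^2 - 30*s - 14*I*s + 56 + 105*I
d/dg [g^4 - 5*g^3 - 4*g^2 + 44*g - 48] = 4*g^3 - 15*g^2 - 8*g + 44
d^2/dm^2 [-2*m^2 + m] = -4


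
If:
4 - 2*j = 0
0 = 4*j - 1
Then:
No Solution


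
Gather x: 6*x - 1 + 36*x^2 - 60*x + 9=36*x^2 - 54*x + 8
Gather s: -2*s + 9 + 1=10 - 2*s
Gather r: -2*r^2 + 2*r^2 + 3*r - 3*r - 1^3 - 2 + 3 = 0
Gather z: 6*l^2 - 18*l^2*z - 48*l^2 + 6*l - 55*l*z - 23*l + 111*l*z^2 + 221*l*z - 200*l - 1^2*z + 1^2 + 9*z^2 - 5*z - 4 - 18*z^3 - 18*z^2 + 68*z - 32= -42*l^2 - 217*l - 18*z^3 + z^2*(111*l - 9) + z*(-18*l^2 + 166*l + 62) - 35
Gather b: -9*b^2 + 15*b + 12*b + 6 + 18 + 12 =-9*b^2 + 27*b + 36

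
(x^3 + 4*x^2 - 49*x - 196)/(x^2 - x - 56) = (x^2 - 3*x - 28)/(x - 8)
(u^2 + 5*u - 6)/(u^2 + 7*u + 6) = (u - 1)/(u + 1)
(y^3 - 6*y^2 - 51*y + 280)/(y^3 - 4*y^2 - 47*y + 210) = (y - 8)/(y - 6)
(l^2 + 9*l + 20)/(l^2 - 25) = (l + 4)/(l - 5)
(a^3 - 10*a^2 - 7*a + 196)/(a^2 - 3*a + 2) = (a^3 - 10*a^2 - 7*a + 196)/(a^2 - 3*a + 2)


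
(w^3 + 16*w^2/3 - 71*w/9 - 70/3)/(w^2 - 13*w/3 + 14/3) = (w^2 + 23*w/3 + 10)/(w - 2)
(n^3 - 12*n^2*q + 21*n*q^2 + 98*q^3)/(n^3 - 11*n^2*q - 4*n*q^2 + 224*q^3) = (-n^2 + 5*n*q + 14*q^2)/(-n^2 + 4*n*q + 32*q^2)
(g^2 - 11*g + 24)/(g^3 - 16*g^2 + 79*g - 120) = 1/(g - 5)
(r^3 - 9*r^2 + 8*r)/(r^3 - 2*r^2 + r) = (r - 8)/(r - 1)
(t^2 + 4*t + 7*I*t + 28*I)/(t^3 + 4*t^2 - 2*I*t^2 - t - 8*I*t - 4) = (t + 7*I)/(t^2 - 2*I*t - 1)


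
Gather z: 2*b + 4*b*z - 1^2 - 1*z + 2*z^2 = 2*b + 2*z^2 + z*(4*b - 1) - 1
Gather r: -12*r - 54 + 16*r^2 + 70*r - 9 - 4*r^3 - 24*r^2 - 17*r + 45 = -4*r^3 - 8*r^2 + 41*r - 18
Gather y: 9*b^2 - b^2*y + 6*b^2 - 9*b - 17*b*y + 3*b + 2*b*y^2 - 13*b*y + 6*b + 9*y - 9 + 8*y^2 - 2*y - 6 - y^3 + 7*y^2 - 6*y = 15*b^2 - y^3 + y^2*(2*b + 15) + y*(-b^2 - 30*b + 1) - 15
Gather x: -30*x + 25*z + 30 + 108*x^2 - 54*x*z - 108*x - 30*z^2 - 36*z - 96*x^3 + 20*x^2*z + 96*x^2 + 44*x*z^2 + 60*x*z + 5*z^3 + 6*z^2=-96*x^3 + x^2*(20*z + 204) + x*(44*z^2 + 6*z - 138) + 5*z^3 - 24*z^2 - 11*z + 30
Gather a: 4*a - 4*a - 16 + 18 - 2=0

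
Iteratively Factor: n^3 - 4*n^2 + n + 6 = (n - 2)*(n^2 - 2*n - 3) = (n - 3)*(n - 2)*(n + 1)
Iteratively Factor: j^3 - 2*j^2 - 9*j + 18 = (j + 3)*(j^2 - 5*j + 6) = (j - 3)*(j + 3)*(j - 2)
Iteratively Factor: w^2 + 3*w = (w + 3)*(w)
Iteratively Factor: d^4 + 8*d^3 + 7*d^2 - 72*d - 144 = (d - 3)*(d^3 + 11*d^2 + 40*d + 48) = (d - 3)*(d + 4)*(d^2 + 7*d + 12) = (d - 3)*(d + 3)*(d + 4)*(d + 4)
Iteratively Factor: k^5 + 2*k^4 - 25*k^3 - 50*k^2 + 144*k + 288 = (k - 3)*(k^4 + 5*k^3 - 10*k^2 - 80*k - 96) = (k - 3)*(k + 4)*(k^3 + k^2 - 14*k - 24) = (k - 3)*(k + 3)*(k + 4)*(k^2 - 2*k - 8) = (k - 3)*(k + 2)*(k + 3)*(k + 4)*(k - 4)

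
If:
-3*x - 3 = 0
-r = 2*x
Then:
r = 2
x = -1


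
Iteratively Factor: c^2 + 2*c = (c + 2)*(c)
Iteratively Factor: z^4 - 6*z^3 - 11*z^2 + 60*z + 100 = (z - 5)*(z^3 - z^2 - 16*z - 20) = (z - 5)*(z + 2)*(z^2 - 3*z - 10) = (z - 5)^2*(z + 2)*(z + 2)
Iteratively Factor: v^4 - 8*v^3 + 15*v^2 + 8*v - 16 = (v - 4)*(v^3 - 4*v^2 - v + 4) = (v - 4)*(v - 1)*(v^2 - 3*v - 4) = (v - 4)^2*(v - 1)*(v + 1)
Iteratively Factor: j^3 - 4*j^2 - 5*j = (j - 5)*(j^2 + j) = j*(j - 5)*(j + 1)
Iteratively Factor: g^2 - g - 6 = (g + 2)*(g - 3)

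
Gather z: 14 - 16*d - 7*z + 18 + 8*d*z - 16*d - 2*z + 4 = -32*d + z*(8*d - 9) + 36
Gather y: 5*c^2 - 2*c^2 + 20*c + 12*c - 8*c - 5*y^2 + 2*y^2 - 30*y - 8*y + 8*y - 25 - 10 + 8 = 3*c^2 + 24*c - 3*y^2 - 30*y - 27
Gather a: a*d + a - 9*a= a*(d - 8)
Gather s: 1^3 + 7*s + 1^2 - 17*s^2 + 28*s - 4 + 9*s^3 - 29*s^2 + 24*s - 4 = 9*s^3 - 46*s^2 + 59*s - 6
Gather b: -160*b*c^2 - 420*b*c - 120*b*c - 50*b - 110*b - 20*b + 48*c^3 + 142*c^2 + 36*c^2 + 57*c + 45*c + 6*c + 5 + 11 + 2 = b*(-160*c^2 - 540*c - 180) + 48*c^3 + 178*c^2 + 108*c + 18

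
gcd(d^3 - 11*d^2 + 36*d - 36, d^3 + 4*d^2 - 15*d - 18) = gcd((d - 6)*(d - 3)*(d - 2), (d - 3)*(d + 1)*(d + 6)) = d - 3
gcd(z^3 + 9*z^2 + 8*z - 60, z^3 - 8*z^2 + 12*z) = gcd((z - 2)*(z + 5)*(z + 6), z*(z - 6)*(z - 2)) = z - 2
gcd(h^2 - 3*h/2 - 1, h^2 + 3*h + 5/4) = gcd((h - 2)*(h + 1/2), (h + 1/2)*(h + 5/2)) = h + 1/2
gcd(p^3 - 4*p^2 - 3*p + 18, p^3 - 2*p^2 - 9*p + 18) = p - 3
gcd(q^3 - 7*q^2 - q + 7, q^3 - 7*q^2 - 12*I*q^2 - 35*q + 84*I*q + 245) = q - 7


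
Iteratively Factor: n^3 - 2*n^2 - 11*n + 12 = (n - 1)*(n^2 - n - 12) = (n - 4)*(n - 1)*(n + 3)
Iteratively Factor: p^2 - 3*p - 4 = (p - 4)*(p + 1)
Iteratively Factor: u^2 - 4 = (u + 2)*(u - 2)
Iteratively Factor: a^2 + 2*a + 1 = (a + 1)*(a + 1)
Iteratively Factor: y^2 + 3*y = (y + 3)*(y)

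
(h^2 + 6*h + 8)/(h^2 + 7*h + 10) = (h + 4)/(h + 5)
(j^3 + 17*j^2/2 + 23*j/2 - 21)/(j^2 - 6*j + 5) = (j^2 + 19*j/2 + 21)/(j - 5)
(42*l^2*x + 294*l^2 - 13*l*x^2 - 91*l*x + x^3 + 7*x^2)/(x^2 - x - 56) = (42*l^2 - 13*l*x + x^2)/(x - 8)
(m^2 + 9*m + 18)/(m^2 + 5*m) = (m^2 + 9*m + 18)/(m*(m + 5))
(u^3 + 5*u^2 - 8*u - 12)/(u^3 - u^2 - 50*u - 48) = (u - 2)/(u - 8)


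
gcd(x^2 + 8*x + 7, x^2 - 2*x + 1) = 1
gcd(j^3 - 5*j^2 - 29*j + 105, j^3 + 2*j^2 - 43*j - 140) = j^2 - 2*j - 35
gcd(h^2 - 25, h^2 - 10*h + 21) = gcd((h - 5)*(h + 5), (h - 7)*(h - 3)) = 1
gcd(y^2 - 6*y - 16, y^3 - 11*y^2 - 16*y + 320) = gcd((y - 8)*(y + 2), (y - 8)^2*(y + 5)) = y - 8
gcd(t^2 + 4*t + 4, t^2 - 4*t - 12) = t + 2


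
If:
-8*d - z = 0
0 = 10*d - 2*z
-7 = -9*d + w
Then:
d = 0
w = -7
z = 0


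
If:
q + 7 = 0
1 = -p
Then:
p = -1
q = -7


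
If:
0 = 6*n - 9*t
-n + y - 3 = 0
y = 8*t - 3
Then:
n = 18/13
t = 12/13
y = 57/13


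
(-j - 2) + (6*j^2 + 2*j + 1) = 6*j^2 + j - 1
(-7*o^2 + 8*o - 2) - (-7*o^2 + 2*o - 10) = 6*o + 8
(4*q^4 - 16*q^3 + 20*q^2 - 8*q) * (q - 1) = 4*q^5 - 20*q^4 + 36*q^3 - 28*q^2 + 8*q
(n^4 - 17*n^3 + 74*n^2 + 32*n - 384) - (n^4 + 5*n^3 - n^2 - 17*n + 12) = -22*n^3 + 75*n^2 + 49*n - 396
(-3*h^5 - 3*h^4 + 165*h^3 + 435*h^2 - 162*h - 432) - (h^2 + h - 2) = -3*h^5 - 3*h^4 + 165*h^3 + 434*h^2 - 163*h - 430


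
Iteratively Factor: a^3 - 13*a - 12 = (a + 3)*(a^2 - 3*a - 4) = (a + 1)*(a + 3)*(a - 4)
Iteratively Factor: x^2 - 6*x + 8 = (x - 4)*(x - 2)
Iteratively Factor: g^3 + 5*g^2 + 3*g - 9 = (g + 3)*(g^2 + 2*g - 3) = (g - 1)*(g + 3)*(g + 3)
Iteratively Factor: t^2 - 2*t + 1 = (t - 1)*(t - 1)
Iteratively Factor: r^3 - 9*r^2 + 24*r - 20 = (r - 2)*(r^2 - 7*r + 10) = (r - 5)*(r - 2)*(r - 2)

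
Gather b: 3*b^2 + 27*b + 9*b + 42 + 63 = 3*b^2 + 36*b + 105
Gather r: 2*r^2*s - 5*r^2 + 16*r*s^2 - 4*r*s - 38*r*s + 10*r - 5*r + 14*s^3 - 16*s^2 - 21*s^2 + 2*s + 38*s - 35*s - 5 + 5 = r^2*(2*s - 5) + r*(16*s^2 - 42*s + 5) + 14*s^3 - 37*s^2 + 5*s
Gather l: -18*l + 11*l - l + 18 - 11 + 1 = 8 - 8*l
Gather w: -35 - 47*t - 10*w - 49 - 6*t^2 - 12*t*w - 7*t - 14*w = -6*t^2 - 54*t + w*(-12*t - 24) - 84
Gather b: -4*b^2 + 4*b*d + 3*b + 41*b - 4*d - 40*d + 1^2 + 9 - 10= -4*b^2 + b*(4*d + 44) - 44*d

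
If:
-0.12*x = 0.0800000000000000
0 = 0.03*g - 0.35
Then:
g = 11.67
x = -0.67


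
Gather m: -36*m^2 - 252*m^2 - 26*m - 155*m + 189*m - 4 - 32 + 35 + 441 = -288*m^2 + 8*m + 440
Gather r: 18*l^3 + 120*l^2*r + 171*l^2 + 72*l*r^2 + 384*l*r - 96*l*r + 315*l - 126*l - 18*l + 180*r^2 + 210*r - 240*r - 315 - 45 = 18*l^3 + 171*l^2 + 171*l + r^2*(72*l + 180) + r*(120*l^2 + 288*l - 30) - 360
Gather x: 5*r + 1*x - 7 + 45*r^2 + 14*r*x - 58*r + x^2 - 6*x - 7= 45*r^2 - 53*r + x^2 + x*(14*r - 5) - 14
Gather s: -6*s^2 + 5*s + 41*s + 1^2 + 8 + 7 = -6*s^2 + 46*s + 16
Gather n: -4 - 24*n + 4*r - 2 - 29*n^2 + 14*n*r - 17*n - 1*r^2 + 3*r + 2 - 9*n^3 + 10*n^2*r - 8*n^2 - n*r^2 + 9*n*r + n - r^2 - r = -9*n^3 + n^2*(10*r - 37) + n*(-r^2 + 23*r - 40) - 2*r^2 + 6*r - 4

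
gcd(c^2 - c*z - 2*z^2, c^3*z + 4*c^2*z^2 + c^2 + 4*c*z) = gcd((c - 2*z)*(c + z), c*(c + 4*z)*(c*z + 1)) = 1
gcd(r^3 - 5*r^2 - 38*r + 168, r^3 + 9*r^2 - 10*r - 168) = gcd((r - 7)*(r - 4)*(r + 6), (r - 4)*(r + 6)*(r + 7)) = r^2 + 2*r - 24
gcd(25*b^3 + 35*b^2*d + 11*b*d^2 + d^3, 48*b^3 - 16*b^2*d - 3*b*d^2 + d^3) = 1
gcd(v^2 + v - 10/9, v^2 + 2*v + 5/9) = v + 5/3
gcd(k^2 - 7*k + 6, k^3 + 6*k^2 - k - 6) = k - 1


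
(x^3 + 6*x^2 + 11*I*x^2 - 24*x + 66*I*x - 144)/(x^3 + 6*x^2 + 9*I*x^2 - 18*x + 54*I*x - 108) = (x + 8*I)/(x + 6*I)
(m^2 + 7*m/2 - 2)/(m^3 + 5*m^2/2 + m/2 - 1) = (m + 4)/(m^2 + 3*m + 2)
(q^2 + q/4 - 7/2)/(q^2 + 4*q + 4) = (q - 7/4)/(q + 2)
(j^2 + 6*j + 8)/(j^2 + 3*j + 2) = (j + 4)/(j + 1)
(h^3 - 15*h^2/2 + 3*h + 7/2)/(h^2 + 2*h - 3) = (2*h^2 - 13*h - 7)/(2*(h + 3))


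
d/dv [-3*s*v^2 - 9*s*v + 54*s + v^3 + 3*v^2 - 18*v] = -6*s*v - 9*s + 3*v^2 + 6*v - 18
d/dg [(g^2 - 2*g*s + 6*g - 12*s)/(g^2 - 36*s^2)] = 2*(-g*(g^2 - 2*g*s + 6*g - 12*s) + (g^2 - 36*s^2)*(g - s + 3))/(g^2 - 36*s^2)^2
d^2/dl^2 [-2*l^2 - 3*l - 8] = -4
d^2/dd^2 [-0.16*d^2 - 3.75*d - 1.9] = -0.320000000000000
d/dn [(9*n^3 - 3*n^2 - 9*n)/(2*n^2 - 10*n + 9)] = 3*(6*n^4 - 60*n^3 + 97*n^2 - 18*n - 27)/(4*n^4 - 40*n^3 + 136*n^2 - 180*n + 81)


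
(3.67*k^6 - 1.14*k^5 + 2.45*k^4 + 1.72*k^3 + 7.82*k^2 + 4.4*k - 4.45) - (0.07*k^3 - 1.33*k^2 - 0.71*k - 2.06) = 3.67*k^6 - 1.14*k^5 + 2.45*k^4 + 1.65*k^3 + 9.15*k^2 + 5.11*k - 2.39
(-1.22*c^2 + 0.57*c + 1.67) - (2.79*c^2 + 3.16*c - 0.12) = -4.01*c^2 - 2.59*c + 1.79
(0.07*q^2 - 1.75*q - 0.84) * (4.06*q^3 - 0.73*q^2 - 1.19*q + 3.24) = 0.2842*q^5 - 7.1561*q^4 - 2.2162*q^3 + 2.9225*q^2 - 4.6704*q - 2.7216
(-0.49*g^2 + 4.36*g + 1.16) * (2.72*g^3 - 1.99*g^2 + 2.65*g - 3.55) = -1.3328*g^5 + 12.8343*g^4 - 6.8197*g^3 + 10.9851*g^2 - 12.404*g - 4.118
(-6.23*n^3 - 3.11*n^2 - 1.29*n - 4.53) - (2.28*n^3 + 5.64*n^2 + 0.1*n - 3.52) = -8.51*n^3 - 8.75*n^2 - 1.39*n - 1.01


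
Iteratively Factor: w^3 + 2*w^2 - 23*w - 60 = (w + 3)*(w^2 - w - 20) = (w - 5)*(w + 3)*(w + 4)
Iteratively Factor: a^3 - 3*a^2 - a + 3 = (a + 1)*(a^2 - 4*a + 3) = (a - 3)*(a + 1)*(a - 1)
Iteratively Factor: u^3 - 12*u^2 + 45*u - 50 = (u - 2)*(u^2 - 10*u + 25) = (u - 5)*(u - 2)*(u - 5)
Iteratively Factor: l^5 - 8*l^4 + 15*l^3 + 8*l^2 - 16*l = (l - 4)*(l^4 - 4*l^3 - l^2 + 4*l) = (l - 4)*(l - 1)*(l^3 - 3*l^2 - 4*l) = (l - 4)^2*(l - 1)*(l^2 + l) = (l - 4)^2*(l - 1)*(l + 1)*(l)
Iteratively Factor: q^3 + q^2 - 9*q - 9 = (q - 3)*(q^2 + 4*q + 3) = (q - 3)*(q + 1)*(q + 3)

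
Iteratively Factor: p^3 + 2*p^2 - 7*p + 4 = (p - 1)*(p^2 + 3*p - 4) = (p - 1)*(p + 4)*(p - 1)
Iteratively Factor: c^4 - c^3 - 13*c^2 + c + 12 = (c + 1)*(c^3 - 2*c^2 - 11*c + 12) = (c + 1)*(c + 3)*(c^2 - 5*c + 4) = (c - 1)*(c + 1)*(c + 3)*(c - 4)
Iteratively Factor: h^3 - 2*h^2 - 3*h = (h)*(h^2 - 2*h - 3) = h*(h - 3)*(h + 1)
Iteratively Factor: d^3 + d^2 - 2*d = (d + 2)*(d^2 - d) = (d - 1)*(d + 2)*(d)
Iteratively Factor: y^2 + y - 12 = (y + 4)*(y - 3)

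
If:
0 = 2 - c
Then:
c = 2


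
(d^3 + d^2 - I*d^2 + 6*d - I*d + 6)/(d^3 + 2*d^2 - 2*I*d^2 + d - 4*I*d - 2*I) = (d^2 - I*d + 6)/(d^2 + d*(1 - 2*I) - 2*I)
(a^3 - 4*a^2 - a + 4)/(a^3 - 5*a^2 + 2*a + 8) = (a - 1)/(a - 2)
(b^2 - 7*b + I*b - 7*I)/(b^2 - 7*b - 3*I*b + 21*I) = (b + I)/(b - 3*I)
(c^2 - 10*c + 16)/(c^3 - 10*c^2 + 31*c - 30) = (c - 8)/(c^2 - 8*c + 15)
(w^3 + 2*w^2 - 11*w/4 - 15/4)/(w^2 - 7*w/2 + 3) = (2*w^2 + 7*w + 5)/(2*(w - 2))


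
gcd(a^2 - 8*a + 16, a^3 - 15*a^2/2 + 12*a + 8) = a^2 - 8*a + 16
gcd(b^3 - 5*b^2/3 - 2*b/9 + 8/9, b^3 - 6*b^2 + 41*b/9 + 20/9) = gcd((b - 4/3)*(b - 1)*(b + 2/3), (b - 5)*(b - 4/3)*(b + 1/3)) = b - 4/3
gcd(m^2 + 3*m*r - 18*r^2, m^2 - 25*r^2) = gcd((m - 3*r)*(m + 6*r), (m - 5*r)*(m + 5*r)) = 1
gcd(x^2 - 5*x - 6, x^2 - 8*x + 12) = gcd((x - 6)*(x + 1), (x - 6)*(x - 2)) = x - 6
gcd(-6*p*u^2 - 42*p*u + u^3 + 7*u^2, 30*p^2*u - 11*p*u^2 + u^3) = 6*p*u - u^2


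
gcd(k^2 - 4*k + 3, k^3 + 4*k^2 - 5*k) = k - 1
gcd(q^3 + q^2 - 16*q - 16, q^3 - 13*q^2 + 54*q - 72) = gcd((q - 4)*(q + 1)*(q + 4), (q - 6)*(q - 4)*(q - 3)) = q - 4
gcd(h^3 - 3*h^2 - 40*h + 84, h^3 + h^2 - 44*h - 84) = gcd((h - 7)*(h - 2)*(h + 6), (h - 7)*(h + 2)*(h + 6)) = h^2 - h - 42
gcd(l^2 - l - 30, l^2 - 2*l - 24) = l - 6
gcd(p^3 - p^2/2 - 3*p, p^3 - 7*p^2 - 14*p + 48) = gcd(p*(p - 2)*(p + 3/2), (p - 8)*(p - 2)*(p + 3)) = p - 2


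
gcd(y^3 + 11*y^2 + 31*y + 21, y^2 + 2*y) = 1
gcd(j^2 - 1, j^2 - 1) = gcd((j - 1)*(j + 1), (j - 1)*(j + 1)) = j^2 - 1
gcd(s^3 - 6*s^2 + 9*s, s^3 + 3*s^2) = s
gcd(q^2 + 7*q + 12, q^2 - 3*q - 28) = q + 4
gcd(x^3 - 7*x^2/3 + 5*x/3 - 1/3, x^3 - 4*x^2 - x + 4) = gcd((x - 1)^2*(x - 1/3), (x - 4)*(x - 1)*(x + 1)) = x - 1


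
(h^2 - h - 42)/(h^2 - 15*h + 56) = (h + 6)/(h - 8)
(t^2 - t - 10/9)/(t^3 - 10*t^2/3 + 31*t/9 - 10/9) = (3*t + 2)/(3*t^2 - 5*t + 2)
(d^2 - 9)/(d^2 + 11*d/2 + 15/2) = 2*(d - 3)/(2*d + 5)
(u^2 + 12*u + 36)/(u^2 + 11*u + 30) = (u + 6)/(u + 5)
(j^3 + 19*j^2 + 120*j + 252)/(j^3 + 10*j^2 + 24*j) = (j^2 + 13*j + 42)/(j*(j + 4))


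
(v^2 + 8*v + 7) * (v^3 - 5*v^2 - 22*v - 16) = v^5 + 3*v^4 - 55*v^3 - 227*v^2 - 282*v - 112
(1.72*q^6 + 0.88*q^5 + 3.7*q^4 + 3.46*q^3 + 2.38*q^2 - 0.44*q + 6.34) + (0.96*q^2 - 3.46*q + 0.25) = 1.72*q^6 + 0.88*q^5 + 3.7*q^4 + 3.46*q^3 + 3.34*q^2 - 3.9*q + 6.59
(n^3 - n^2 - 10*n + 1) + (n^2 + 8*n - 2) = n^3 - 2*n - 1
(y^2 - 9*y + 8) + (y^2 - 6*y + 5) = 2*y^2 - 15*y + 13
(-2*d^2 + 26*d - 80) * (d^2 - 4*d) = -2*d^4 + 34*d^3 - 184*d^2 + 320*d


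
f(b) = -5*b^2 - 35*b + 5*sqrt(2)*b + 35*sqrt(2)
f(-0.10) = 52.24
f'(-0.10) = -26.93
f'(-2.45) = -3.43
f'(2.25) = -50.43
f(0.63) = 29.92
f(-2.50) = 88.07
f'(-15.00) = 122.07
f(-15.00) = -656.57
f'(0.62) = -34.13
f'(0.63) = -34.23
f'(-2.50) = -2.93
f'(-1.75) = -10.43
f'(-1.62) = -11.73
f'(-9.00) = 62.07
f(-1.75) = 83.06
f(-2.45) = 87.91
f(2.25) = -38.66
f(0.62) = 30.26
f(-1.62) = 81.62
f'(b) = -10*b - 35 + 5*sqrt(2)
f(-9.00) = -104.14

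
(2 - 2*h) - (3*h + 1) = 1 - 5*h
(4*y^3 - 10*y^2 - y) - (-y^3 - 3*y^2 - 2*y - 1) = 5*y^3 - 7*y^2 + y + 1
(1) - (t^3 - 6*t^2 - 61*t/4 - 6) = -t^3 + 6*t^2 + 61*t/4 + 7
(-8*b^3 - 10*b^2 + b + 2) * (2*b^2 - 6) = -16*b^5 - 20*b^4 + 50*b^3 + 64*b^2 - 6*b - 12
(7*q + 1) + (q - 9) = 8*q - 8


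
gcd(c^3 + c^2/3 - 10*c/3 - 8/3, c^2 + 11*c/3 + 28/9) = c + 4/3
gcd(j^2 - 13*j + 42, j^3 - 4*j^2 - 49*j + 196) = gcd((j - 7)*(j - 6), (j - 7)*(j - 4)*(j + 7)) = j - 7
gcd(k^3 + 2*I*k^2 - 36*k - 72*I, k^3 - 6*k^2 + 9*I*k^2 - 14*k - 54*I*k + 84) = k^2 + k*(-6 + 2*I) - 12*I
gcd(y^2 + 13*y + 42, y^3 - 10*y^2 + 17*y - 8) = 1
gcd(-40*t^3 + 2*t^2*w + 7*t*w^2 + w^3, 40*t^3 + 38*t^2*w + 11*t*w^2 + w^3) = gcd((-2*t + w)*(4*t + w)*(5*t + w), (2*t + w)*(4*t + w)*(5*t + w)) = 20*t^2 + 9*t*w + w^2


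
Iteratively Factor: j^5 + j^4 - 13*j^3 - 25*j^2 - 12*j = (j - 4)*(j^4 + 5*j^3 + 7*j^2 + 3*j) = (j - 4)*(j + 3)*(j^3 + 2*j^2 + j) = j*(j - 4)*(j + 3)*(j^2 + 2*j + 1) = j*(j - 4)*(j + 1)*(j + 3)*(j + 1)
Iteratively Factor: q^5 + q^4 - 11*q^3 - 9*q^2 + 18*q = (q + 2)*(q^4 - q^3 - 9*q^2 + 9*q) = (q + 2)*(q + 3)*(q^3 - 4*q^2 + 3*q) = (q - 3)*(q + 2)*(q + 3)*(q^2 - q) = q*(q - 3)*(q + 2)*(q + 3)*(q - 1)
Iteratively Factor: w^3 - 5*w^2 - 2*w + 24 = (w - 3)*(w^2 - 2*w - 8) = (w - 3)*(w + 2)*(w - 4)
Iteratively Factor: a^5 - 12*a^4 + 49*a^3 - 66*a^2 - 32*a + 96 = (a - 3)*(a^4 - 9*a^3 + 22*a^2 - 32) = (a - 3)*(a - 2)*(a^3 - 7*a^2 + 8*a + 16) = (a - 3)*(a - 2)*(a + 1)*(a^2 - 8*a + 16) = (a - 4)*(a - 3)*(a - 2)*(a + 1)*(a - 4)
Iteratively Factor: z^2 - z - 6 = (z - 3)*(z + 2)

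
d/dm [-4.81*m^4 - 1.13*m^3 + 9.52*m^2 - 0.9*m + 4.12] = -19.24*m^3 - 3.39*m^2 + 19.04*m - 0.9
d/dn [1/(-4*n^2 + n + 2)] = (8*n - 1)/(-4*n^2 + n + 2)^2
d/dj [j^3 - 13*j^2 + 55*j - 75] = 3*j^2 - 26*j + 55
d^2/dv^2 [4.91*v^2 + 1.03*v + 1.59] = 9.82000000000000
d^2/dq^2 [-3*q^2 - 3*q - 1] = -6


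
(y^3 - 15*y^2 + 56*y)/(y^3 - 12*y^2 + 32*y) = (y - 7)/(y - 4)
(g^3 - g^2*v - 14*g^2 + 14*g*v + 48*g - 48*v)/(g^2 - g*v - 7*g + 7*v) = (g^2 - 14*g + 48)/(g - 7)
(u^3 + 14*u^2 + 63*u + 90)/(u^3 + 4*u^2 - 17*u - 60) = (u + 6)/(u - 4)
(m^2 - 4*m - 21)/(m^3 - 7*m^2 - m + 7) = (m + 3)/(m^2 - 1)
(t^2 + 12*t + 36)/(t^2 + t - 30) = (t + 6)/(t - 5)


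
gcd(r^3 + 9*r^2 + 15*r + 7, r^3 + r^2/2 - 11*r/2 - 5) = r + 1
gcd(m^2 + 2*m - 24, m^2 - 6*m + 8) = m - 4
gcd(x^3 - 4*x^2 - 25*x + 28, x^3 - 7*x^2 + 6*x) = x - 1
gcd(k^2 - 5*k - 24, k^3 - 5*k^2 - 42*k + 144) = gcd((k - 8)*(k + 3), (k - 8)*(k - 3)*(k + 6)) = k - 8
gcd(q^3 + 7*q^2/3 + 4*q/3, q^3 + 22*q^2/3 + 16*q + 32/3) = q + 4/3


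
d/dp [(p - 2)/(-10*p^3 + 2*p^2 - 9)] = (-10*p^3 + 2*p^2 + 2*p*(p - 2)*(15*p - 2) - 9)/(10*p^3 - 2*p^2 + 9)^2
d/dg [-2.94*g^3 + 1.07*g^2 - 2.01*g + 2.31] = -8.82*g^2 + 2.14*g - 2.01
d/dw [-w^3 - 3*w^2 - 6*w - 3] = -3*w^2 - 6*w - 6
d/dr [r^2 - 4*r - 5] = 2*r - 4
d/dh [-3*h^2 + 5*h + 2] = 5 - 6*h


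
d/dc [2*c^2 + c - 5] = 4*c + 1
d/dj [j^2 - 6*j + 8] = 2*j - 6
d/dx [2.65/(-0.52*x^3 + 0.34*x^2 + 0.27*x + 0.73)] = (4.134*x^2 - 1.802*x - 0.7155)/(-0.52*x^3 + 0.34*x^2 + 0.27*x + 0.73)^2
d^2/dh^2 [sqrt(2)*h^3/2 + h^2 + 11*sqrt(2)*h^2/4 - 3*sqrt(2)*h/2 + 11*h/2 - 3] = 3*sqrt(2)*h + 2 + 11*sqrt(2)/2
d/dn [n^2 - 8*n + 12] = 2*n - 8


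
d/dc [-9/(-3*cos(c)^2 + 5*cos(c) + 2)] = 9*(6*cos(c) - 5)*sin(c)/(-3*cos(c)^2 + 5*cos(c) + 2)^2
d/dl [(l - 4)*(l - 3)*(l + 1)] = 3*l^2 - 12*l + 5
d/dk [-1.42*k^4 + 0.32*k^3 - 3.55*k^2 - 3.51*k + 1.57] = -5.68*k^3 + 0.96*k^2 - 7.1*k - 3.51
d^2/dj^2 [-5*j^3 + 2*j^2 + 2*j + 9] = 4 - 30*j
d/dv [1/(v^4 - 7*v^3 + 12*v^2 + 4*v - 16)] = (-4*v^3 + 21*v^2 - 24*v - 4)/(v^4 - 7*v^3 + 12*v^2 + 4*v - 16)^2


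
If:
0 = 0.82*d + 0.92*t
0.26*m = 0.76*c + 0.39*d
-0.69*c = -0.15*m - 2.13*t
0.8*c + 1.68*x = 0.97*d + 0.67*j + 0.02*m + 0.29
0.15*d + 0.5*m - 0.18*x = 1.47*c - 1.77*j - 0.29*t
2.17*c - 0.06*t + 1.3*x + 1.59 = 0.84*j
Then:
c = -1.23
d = 0.18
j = 0.01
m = -3.32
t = -0.16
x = 0.83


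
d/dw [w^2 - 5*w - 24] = 2*w - 5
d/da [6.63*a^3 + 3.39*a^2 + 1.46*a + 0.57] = 19.89*a^2 + 6.78*a + 1.46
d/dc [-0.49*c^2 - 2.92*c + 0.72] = -0.98*c - 2.92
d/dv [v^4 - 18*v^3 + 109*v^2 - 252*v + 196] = 4*v^3 - 54*v^2 + 218*v - 252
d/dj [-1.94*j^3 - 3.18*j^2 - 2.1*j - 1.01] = -5.82*j^2 - 6.36*j - 2.1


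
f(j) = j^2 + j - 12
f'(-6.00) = -11.00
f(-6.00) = 18.00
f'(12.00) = 25.00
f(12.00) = 144.00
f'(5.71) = 12.42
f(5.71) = 26.31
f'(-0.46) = 0.08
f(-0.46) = -12.25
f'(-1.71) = -2.42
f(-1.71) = -10.79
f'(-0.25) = 0.50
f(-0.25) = -12.19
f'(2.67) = 6.34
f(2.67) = -2.20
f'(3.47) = 7.94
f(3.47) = 3.51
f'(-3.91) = -6.82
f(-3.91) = -0.62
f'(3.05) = 7.10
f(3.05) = 0.35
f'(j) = 2*j + 1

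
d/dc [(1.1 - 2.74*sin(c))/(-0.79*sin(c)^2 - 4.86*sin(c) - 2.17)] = (-2.1646*sin(c)^2 + 1.738*sin(c) + 11.2918)*cos(c)/(0.6241*sin(c)^4 + 7.6788*sin(c)^3 + 27.0482*sin(c)^2 + 21.0924*sin(c) + 4.7089)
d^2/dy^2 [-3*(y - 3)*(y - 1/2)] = -6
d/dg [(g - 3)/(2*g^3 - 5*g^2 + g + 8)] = (2*g^3 - 5*g^2 + g - (g - 3)*(6*g^2 - 10*g + 1) + 8)/(2*g^3 - 5*g^2 + g + 8)^2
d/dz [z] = 1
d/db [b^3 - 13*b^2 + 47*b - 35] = 3*b^2 - 26*b + 47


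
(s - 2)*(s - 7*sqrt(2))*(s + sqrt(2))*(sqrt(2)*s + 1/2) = sqrt(2)*s^4 - 23*s^3/2 - 2*sqrt(2)*s^3 - 17*sqrt(2)*s^2 + 23*s^2 - 7*s + 34*sqrt(2)*s + 14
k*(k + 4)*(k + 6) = k^3 + 10*k^2 + 24*k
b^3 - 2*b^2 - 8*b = b*(b - 4)*(b + 2)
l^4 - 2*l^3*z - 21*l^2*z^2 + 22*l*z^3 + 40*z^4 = (l - 5*z)*(l - 2*z)*(l + z)*(l + 4*z)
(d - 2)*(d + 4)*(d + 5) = d^3 + 7*d^2 + 2*d - 40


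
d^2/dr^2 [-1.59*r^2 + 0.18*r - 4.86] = -3.18000000000000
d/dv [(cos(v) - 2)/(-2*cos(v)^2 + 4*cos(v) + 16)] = (sin(v)^2 + 4*cos(v) - 13)*sin(v)/(2*(sin(v)^2 + 2*cos(v) + 7)^2)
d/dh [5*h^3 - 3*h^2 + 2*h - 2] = 15*h^2 - 6*h + 2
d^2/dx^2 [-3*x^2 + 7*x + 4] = -6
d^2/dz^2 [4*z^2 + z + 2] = 8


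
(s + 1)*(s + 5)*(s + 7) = s^3 + 13*s^2 + 47*s + 35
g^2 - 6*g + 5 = (g - 5)*(g - 1)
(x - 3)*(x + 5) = x^2 + 2*x - 15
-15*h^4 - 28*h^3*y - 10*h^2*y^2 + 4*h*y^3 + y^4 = (-3*h + y)*(h + y)^2*(5*h + y)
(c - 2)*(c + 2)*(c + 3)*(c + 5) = c^4 + 8*c^3 + 11*c^2 - 32*c - 60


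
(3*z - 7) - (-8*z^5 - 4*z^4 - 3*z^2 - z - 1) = 8*z^5 + 4*z^4 + 3*z^2 + 4*z - 6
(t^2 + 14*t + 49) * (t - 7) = t^3 + 7*t^2 - 49*t - 343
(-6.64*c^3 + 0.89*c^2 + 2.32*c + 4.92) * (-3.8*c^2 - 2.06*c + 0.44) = 25.232*c^5 + 10.2964*c^4 - 13.571*c^3 - 23.0836*c^2 - 9.1144*c + 2.1648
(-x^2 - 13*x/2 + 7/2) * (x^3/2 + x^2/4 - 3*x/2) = -x^5/2 - 7*x^4/2 + 13*x^3/8 + 85*x^2/8 - 21*x/4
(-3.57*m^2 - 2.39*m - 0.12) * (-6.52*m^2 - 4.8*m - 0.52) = 23.2764*m^4 + 32.7188*m^3 + 14.1108*m^2 + 1.8188*m + 0.0624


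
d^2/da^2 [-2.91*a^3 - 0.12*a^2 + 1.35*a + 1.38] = -17.46*a - 0.24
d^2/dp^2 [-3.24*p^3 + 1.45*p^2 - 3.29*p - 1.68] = 2.9 - 19.44*p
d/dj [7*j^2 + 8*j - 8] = 14*j + 8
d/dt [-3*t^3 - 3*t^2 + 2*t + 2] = -9*t^2 - 6*t + 2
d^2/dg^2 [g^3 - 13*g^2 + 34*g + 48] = 6*g - 26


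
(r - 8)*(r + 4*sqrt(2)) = r^2 - 8*r + 4*sqrt(2)*r - 32*sqrt(2)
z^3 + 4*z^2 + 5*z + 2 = (z + 1)^2*(z + 2)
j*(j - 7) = j^2 - 7*j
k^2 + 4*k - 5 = (k - 1)*(k + 5)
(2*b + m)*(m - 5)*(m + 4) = 2*b*m^2 - 2*b*m - 40*b + m^3 - m^2 - 20*m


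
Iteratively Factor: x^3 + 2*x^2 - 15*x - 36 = (x + 3)*(x^2 - x - 12) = (x + 3)^2*(x - 4)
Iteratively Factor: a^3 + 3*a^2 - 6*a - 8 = (a + 4)*(a^2 - a - 2) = (a + 1)*(a + 4)*(a - 2)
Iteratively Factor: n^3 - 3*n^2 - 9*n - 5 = (n + 1)*(n^2 - 4*n - 5) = (n + 1)^2*(n - 5)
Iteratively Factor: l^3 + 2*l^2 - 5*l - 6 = (l + 1)*(l^2 + l - 6) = (l - 2)*(l + 1)*(l + 3)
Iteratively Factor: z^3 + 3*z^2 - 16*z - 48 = (z + 4)*(z^2 - z - 12) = (z + 3)*(z + 4)*(z - 4)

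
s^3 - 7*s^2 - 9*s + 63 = (s - 7)*(s - 3)*(s + 3)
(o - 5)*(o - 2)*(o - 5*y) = o^3 - 5*o^2*y - 7*o^2 + 35*o*y + 10*o - 50*y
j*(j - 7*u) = j^2 - 7*j*u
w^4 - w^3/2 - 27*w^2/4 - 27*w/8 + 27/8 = (w - 3)*(w - 1/2)*(w + 3/2)^2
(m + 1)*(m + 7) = m^2 + 8*m + 7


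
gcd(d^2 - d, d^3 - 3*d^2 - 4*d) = d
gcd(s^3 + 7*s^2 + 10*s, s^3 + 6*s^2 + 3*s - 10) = s^2 + 7*s + 10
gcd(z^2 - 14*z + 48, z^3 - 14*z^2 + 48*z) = z^2 - 14*z + 48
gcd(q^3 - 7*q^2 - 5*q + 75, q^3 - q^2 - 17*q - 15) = q^2 - 2*q - 15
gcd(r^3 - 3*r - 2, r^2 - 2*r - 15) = 1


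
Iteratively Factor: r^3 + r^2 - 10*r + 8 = (r - 1)*(r^2 + 2*r - 8) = (r - 1)*(r + 4)*(r - 2)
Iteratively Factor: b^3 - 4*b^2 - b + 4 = (b - 4)*(b^2 - 1) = (b - 4)*(b + 1)*(b - 1)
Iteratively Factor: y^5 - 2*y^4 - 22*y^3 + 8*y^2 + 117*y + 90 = (y - 5)*(y^4 + 3*y^3 - 7*y^2 - 27*y - 18) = (y - 5)*(y + 1)*(y^3 + 2*y^2 - 9*y - 18) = (y - 5)*(y + 1)*(y + 2)*(y^2 - 9) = (y - 5)*(y + 1)*(y + 2)*(y + 3)*(y - 3)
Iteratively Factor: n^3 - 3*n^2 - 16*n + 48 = (n + 4)*(n^2 - 7*n + 12) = (n - 4)*(n + 4)*(n - 3)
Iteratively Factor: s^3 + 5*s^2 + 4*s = (s)*(s^2 + 5*s + 4) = s*(s + 1)*(s + 4)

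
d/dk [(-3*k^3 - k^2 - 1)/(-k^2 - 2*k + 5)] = (3*k^4 + 12*k^3 - 43*k^2 - 12*k - 2)/(k^4 + 4*k^3 - 6*k^2 - 20*k + 25)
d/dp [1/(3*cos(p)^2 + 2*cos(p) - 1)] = 2*(3*cos(p) + 1)*sin(p)/(3*cos(p)^2 + 2*cos(p) - 1)^2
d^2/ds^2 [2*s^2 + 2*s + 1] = 4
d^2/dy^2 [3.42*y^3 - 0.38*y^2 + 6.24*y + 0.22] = 20.52*y - 0.76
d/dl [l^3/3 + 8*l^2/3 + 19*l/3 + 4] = l^2 + 16*l/3 + 19/3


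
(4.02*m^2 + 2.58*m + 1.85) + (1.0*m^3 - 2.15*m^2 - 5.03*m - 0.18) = 1.0*m^3 + 1.87*m^2 - 2.45*m + 1.67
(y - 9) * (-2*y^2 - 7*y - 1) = -2*y^3 + 11*y^2 + 62*y + 9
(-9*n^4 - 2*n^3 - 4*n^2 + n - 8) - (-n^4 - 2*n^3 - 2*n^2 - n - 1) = -8*n^4 - 2*n^2 + 2*n - 7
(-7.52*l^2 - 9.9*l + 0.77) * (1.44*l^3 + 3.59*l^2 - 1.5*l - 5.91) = -10.8288*l^5 - 41.2528*l^4 - 23.1522*l^3 + 62.0575*l^2 + 57.354*l - 4.5507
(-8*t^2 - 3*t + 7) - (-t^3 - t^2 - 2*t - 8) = t^3 - 7*t^2 - t + 15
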